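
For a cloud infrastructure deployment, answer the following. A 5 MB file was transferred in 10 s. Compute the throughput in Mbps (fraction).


Given: file = 5 MB, time = 10 s
File in Mb = 5 * 8 = 40 Mb
Throughput = 40 / 10 Mbps
Throughput = 4 Mbps

4


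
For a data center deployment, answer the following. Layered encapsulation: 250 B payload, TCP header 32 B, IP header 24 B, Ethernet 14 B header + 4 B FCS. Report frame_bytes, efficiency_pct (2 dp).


TCP segment = 250 + 32 = 282 B
IP packet = 282 + 24 = 306 B
Ethernet frame = 306 + 14 + 4 = 324 B
Efficiency = app / frame = 250 / 324 = 0.771605 = 77.1605% -> 77.16% (2 dp)

324, 77.16


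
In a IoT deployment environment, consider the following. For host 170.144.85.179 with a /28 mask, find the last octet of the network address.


Given: IP = 170.144.85.179, prefix = /28
Subnet mask = 255.255.255.240
Last octet of IP: 179
Last octet of mask: 240
Network last octet = 179 AND 240 = 176

176


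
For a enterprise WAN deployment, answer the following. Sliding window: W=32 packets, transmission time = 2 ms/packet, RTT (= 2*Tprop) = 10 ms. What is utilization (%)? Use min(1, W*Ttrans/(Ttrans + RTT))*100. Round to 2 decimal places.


Given: W = 32, Ttrans = 2 ms, RTT = 10 ms (= 2 * Tprop, Tprop = 5 ms)
Cycle time = Ttrans + RTT = 2 + 10 = 12 ms (first packet sent until its ACK returns)
W * Ttrans = 32 * 2 = 64 ms of sending per cycle
W * Ttrans / (Ttrans + RTT) = 64 / 12 = 5.333333
U = min(1, 5.333333) = 1.000000
U% = 100.00%

100.00


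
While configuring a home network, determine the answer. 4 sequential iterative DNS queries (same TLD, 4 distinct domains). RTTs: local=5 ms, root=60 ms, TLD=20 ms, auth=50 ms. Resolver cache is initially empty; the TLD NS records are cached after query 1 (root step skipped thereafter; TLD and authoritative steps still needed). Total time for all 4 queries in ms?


Lookup 1 (cold cache): local + root + TLD + auth = 5 + 60 + 20 + 50 = 135 ms
Lookups 2..4 (TLD NS cached -> skip root; new domain -> still ask TLD and auth): local + TLD + auth = 5 + 20 + 50 = 75 ms each
Remaining 3 lookups: 3 * 75 = 225 ms
Total = 135 + 225 = 360 ms

360


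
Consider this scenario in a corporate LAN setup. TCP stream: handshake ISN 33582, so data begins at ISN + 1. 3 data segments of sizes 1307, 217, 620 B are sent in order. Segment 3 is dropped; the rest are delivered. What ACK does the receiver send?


SYN uses sequence number 33582; first data byte = ISN + 1 = 33583.
Segment 1: SEQ = 33583, len = 1307 B, covers [33583, 34889]
Segment 2: SEQ = 34890, len = 217 B, covers [34890, 35106]
Segment 3: SEQ = 35107, len = 620 B, covers [35107, 35726] [LOST]
In-order data received: bytes [33583, 35106] (segments 1..2).
Segment 3 missing -> gap begins at byte 35107.
Cumulative ACK = next expected in-order byte = 33583 + 1307 + 217 = 35107

35107


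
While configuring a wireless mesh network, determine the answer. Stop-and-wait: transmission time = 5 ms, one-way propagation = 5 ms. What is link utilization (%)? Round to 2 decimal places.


Given: Ttrans = 5 ms, Tprop = 5 ms
RTT = 2 * Tprop = 2 * 5 = 10 ms
U = Ttrans / (Ttrans + RTT)
U = 5 / (5 + 10)
U = 5 / 15 = 0.333333
U% = 33.33%

33.33


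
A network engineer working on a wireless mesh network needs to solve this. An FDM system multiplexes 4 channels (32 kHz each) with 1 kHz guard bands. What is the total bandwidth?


Given: 4 channels, 32 kHz each, guard = 1 kHz
Channel bandwidth = 4 * 32 = 128 kHz
Guard bands = 3 gaps * 1 kHz = 3 kHz
Total = 128 + 3 = 131 kHz

131


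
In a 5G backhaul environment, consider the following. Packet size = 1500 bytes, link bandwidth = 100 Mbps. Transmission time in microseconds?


Given: packet = 1500 bytes, bandwidth = 100 Mbps
Packet in bits = 1500 * 8 = 12000 bits
Bandwidth = 100 * 10^6 = 100000000 bps
Time = 12000 / 100000000 seconds
Time in us = 12000 * 10^6 / 100000000 = 120

120


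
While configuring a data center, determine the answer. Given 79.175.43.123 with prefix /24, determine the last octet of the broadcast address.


Given: IP = 79.175.43.123, prefix = /24
Host bits = 32 - 24 = 8
Network last octet = 123 AND mask = 0
Host part size = 2^8 - 1 = 255
Broadcast last octet = 0 OR 255 = 255

255


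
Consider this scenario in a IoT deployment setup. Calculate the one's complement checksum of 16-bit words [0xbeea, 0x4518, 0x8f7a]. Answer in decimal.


Given words: [0xbeea, 0x4518, 0x8f7a]
Step 1: Sum all words
Raw sum = 48874 + 17688 + 36730 = 103292
Step 2: Fold carry: (37756 + 1) = 37757
One's complement = ~37757 & 0xFFFF = 27778

27778


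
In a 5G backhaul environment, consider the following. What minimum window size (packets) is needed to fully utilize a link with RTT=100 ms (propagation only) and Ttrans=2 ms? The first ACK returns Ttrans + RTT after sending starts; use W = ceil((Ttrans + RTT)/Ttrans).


Given: Ttrans = 2 ms, RTT = 100 ms (= 2 * Tprop, Tprop = 50 ms)
Time until first ACK returns = Ttrans + RTT = 2 + 100 = 102 ms
Need W * Ttrans >= Ttrans + RTT  ->  W >= (Ttrans + RTT) / Ttrans
(Ttrans + RTT) / Ttrans = 102 / 2 = 51
W_min = ceil(51) = 51

51


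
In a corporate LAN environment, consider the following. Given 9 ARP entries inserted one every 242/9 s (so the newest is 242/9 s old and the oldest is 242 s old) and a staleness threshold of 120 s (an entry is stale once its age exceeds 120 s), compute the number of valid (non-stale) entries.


Ages are k * 242/9 s for k = 1..9 (spacing = 26.8889 s).
Entry k is valid iff k * 242/9 <= 120 iff k <= 9 * 120 / 242 = 4.4628
n_valid = floor(4.4628) = 4
(n_stale = 9 - 4 = 5)

4


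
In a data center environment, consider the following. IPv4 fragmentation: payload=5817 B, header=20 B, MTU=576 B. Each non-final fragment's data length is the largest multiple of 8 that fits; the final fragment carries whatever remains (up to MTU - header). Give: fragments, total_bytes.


Max data per non-final fragment = floor((MTU - header)/8)*8 = floor((576 - 20)/8)*8 = floor(556/8)*8 = 552 B
Final fragment needs no 8-byte alignment: it can carry up to MTU - header = 556 B
Non-final fragments needed = ceil((payload - 556) / 552) = ceil(5261/552) = ceil(9.5308) = 10
Number of fragments = 10 + 1 = 11
Fragment sizes (data): 10 * 552 B + 297 B (last, 297 <= 556 OK)
Total bytes sent = payload + n_frags * header = 5817 + 11*20 = 5817 + 220 = 6037 B

11, 6037


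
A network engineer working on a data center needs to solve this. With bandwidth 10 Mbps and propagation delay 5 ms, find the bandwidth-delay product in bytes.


Given: bandwidth = 10 Mbps, delay = 5 ms
BDP in bits = 10 * 10^6 * 5 / 1000
BDP in bits = 50000
BDP in bytes = 50000 / 8 = 6250

6250


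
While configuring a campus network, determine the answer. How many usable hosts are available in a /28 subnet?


Given: subnet mask /28
Host bits = 32 - 28 = 4
Total addresses = 2^4 = 16
Usable hosts = 16 - 2 (network + broadcast) = 14

14


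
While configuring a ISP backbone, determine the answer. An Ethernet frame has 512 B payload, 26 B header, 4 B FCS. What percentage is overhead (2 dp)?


Given: payload = 512 B, header = 26 B, trailer = 4 B
Overhead bytes = header + trailer = 26 + 4 = 30
Total frame = payload + overhead = 512 + 30 = 542
Overhead % = 30 / 542 * 100 = 5.5351% -> 5.54% (2 dp)

5.54


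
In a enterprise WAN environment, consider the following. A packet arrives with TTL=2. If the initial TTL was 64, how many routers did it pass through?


Given: initial TTL = 64, received TTL = 2
Hops = initial TTL - received TTL
Hops = 64 - 2 = 62

62


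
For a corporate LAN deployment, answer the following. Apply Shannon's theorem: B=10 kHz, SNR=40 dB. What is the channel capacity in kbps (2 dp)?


Given: B = 10 kHz, SNR = 40 dB
SNR linear = 10^(40/10) = 10000
1 + SNR = 10001
log2(10001) = 13.2878566418
C = 10 * 1000 * 13.2878566418 = 132878.5664 bps
C = 132.878566 kbps -> 132.88 kbps (2 dp)

132.88


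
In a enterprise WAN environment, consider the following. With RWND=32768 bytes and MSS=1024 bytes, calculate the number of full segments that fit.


Given: RWND = 32768 bytes, MSS = 1024 bytes
Full segments = floor(RWND / MSS)
Full segments = floor(32768 / 1024)
Full segments = floor(32.0) = 32

32


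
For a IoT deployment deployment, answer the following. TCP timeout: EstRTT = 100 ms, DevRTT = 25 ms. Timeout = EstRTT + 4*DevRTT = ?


Given: EstRTT = 100 ms, DevRTT = 25 ms
Timeout = EstRTT + 4 * DevRTT
4 * DevRTT = 4 * 25 = 100
Timeout = 100 + 100 = 200 ms

200


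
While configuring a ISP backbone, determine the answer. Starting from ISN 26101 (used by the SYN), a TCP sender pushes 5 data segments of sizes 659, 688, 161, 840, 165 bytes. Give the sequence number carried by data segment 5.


The SYN occupies sequence number ISN = 26101, so the first data byte is ISN + 1 = 26102.
SEQ of data segment i = (ISN + 1) + sum of payload sizes of segments 1..i-1.
Segment 1: SEQ = 26102, payload = 659 bytes
Segment 2: SEQ = 26761, payload = 688 bytes
Segment 3: SEQ = 27449, payload = 161 bytes
Segment 4: SEQ = 27610, payload = 840 bytes
Segment 5: SEQ = 28450, payload = 165 bytes
SEQ of segment 5 = 26102 + 659 + 688 + 161 + 840 = 28450

28450


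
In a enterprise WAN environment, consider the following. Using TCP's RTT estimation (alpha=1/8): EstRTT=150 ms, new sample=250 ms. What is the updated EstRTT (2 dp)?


Given: EstRTT = 150 ms, SampleRTT = 250 ms, alpha = 1/8
New EstRTT = (1 - alpha) * EstRTT + alpha * SampleRTT
(7/8) * 150 = 131.25
(1/8) * 250 = 31.25
New EstRTT = 131.25 + 31.25 = 162.5 ms -> 162.50 ms (2 dp)

162.50


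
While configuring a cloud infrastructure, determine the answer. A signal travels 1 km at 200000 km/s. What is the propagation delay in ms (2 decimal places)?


Given: distance = 1 km, speed = 200000 km/s
Delay = distance / speed = 1 / 200000 seconds
Delay in ms = 1 * 1000 / 200000
Delay = 0.0050 ms
Rounded to 2 dp = 0.01 ms

0.01


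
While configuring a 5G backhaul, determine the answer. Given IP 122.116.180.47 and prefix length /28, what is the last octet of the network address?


Given: IP = 122.116.180.47, prefix = /28
Subnet mask = 255.255.255.240
Last octet of IP: 47
Last octet of mask: 240
Network last octet = 47 AND 240 = 32

32


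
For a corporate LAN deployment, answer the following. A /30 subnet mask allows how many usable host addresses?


Given: subnet mask /30
Host bits = 32 - 30 = 2
Total addresses = 2^2 = 4
Usable hosts = 4 - 2 (network + broadcast) = 2

2


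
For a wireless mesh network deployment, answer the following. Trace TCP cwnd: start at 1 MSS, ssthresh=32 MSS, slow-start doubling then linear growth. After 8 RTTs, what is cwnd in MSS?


RTT 0: cwnd = 1 MSS (initial)
RTT 1: cwnd = 2 MSS (slow start, doubled)
RTT 2: cwnd = 4 MSS (slow start, doubled)
RTT 3: cwnd = 8 MSS (slow start, doubled)
RTT 4: cwnd = 16 MSS (slow start, doubled)
RTT 5: cwnd = 32 MSS (slow start, doubled)
RTT 6: cwnd = 33 MSS (congestion avoidance, +1)
RTT 7: cwnd = 34 MSS (congestion avoidance, +1)
RTT 8: cwnd = 35 MSS (congestion avoidance, +1)

35


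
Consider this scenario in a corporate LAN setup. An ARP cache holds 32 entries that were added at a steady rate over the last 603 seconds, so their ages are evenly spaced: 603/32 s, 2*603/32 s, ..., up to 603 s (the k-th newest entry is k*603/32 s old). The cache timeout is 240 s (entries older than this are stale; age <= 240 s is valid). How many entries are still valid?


Ages are k * 603/32 s for k = 1..32 (spacing = 18.8438 s).
Entry k is valid iff k * 603/32 <= 240 iff k <= 32 * 240 / 603 = 12.7363
n_valid = floor(12.7363) = 12
(n_stale = 32 - 12 = 20)

12


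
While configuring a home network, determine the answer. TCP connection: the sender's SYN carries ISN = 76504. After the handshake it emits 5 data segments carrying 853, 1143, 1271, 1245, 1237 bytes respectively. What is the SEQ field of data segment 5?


The SYN occupies sequence number ISN = 76504, so the first data byte is ISN + 1 = 76505.
SEQ of data segment i = (ISN + 1) + sum of payload sizes of segments 1..i-1.
Segment 1: SEQ = 76505, payload = 853 bytes
Segment 2: SEQ = 77358, payload = 1143 bytes
Segment 3: SEQ = 78501, payload = 1271 bytes
Segment 4: SEQ = 79772, payload = 1245 bytes
Segment 5: SEQ = 81017, payload = 1237 bytes
SEQ of segment 5 = 76505 + 853 + 1143 + 1271 + 1245 = 81017

81017


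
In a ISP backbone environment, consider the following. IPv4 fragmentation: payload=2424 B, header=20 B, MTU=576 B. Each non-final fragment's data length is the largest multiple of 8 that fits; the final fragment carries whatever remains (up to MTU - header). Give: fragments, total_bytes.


Max data per non-final fragment = floor((MTU - header)/8)*8 = floor((576 - 20)/8)*8 = floor(556/8)*8 = 552 B
Final fragment needs no 8-byte alignment: it can carry up to MTU - header = 556 B
Non-final fragments needed = ceil((payload - 556) / 552) = ceil(1868/552) = ceil(3.3841) = 4
Number of fragments = 4 + 1 = 5
Fragment sizes (data): 4 * 552 B + 216 B (last, 216 <= 556 OK)
Total bytes sent = payload + n_frags * header = 2424 + 5*20 = 2424 + 100 = 2524 B

5, 2524


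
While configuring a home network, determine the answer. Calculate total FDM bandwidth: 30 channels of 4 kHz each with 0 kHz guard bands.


Given: 30 channels, 4 kHz each, guard = 0 kHz
Channel bandwidth = 30 * 4 = 120 kHz
Guard bands = 29 gaps * 0 kHz = 0 kHz
Total = 120 + 0 = 120 kHz

120


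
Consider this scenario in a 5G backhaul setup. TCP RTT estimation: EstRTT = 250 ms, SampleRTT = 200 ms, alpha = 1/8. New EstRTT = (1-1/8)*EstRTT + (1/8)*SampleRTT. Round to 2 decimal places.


Given: EstRTT = 250 ms, SampleRTT = 200 ms, alpha = 1/8
New EstRTT = (1 - alpha) * EstRTT + alpha * SampleRTT
(7/8) * 250 = 218.75
(1/8) * 200 = 25
New EstRTT = 218.75 + 25 = 243.75 ms -> 243.75 ms (2 dp)

243.75


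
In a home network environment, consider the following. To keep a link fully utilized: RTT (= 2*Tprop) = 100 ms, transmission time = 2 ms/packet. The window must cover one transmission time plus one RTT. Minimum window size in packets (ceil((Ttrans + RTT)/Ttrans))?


Given: Ttrans = 2 ms, RTT = 100 ms (= 2 * Tprop, Tprop = 50 ms)
Time until first ACK returns = Ttrans + RTT = 2 + 100 = 102 ms
Need W * Ttrans >= Ttrans + RTT  ->  W >= (Ttrans + RTT) / Ttrans
(Ttrans + RTT) / Ttrans = 102 / 2 = 51
W_min = ceil(51) = 51

51


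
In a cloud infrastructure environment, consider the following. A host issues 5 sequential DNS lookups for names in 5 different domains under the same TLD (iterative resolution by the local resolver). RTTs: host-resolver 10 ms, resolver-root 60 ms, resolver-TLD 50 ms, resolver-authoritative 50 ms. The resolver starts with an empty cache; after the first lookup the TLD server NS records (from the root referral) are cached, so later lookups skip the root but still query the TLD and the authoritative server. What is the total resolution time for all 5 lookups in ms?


Lookup 1 (cold cache): local + root + TLD + auth = 10 + 60 + 50 + 50 = 170 ms
Lookups 2..5 (TLD NS cached -> skip root; new domain -> still ask TLD and auth): local + TLD + auth = 10 + 50 + 50 = 110 ms each
Remaining 4 lookups: 4 * 110 = 440 ms
Total = 170 + 440 = 610 ms

610


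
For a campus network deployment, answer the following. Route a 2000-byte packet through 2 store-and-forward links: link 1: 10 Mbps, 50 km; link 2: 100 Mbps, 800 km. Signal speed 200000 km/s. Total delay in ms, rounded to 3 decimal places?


Packet = 2000 bytes = 16000 bits. Store-and-forward: sum (t_trans + t_prop) per link.
Link 1: t_trans = 16000/(10*10^6) s = 1.6000 ms; t_prop = 50/200000 s = 0.2500 ms; subtotal = 1.8500 ms
Link 2: t_trans = 16000/(100*10^6) s = 0.1600 ms; t_prop = 800/200000 s = 4.0000 ms; subtotal = 4.1600 ms
End-to-end = 1.8500 + 4.1600 = 6.0100 ms -> 6.010 ms (3 dp)

6.010


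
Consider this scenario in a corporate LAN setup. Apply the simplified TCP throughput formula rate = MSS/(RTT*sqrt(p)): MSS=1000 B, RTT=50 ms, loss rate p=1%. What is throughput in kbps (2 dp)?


Given: MSS = 1000 bytes, RTT = 50 ms, loss = 1%
RTT in seconds = 50 / 1000 = 0.05
Loss rate = 1% = 0.01
sqrt(loss) = sqrt(0.01) = 0.1
Throughput (bytes/s) = 1000 / (0.05 * 0.1) = 200000.0000
Throughput (kbps) = 200000.0000 * 8 / 1000 = 1600.000000 -> 1600.00 kbps (2 dp)

1600.00


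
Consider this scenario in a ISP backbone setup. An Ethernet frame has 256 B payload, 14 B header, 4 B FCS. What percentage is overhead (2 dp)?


Given: payload = 256 B, header = 14 B, trailer = 4 B
Overhead bytes = header + trailer = 14 + 4 = 18
Total frame = payload + overhead = 256 + 18 = 274
Overhead % = 18 / 274 * 100 = 6.5693% -> 6.57% (2 dp)

6.57


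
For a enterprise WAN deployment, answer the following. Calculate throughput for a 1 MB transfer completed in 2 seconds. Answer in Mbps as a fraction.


Given: file = 1 MB, time = 2 s
File in Mb = 1 * 8 = 8 Mb
Throughput = 8 / 2 Mbps
Throughput = 4 Mbps

4


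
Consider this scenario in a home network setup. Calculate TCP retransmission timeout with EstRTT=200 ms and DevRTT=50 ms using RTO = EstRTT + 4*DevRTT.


Given: EstRTT = 200 ms, DevRTT = 50 ms
Timeout = EstRTT + 4 * DevRTT
4 * DevRTT = 4 * 50 = 200
Timeout = 200 + 200 = 400 ms

400


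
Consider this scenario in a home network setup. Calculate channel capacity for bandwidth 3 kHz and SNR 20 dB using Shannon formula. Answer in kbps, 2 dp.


Given: B = 3 kHz, SNR = 20 dB
SNR linear = 10^(20/10) = 100
1 + SNR = 101
log2(101) = 6.6582114828
C = 3 * 1000 * 6.6582114828 = 19974.6344 bps
C = 19.974634 kbps -> 19.97 kbps (2 dp)

19.97


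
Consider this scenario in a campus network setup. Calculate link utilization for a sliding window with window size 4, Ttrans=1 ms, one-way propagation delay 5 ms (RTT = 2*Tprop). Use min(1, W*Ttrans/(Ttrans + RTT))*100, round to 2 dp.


Given: W = 4, Ttrans = 1 ms, RTT = 10 ms (= 2 * Tprop, Tprop = 5 ms)
Cycle time = Ttrans + RTT = 1 + 10 = 11 ms (first packet sent until its ACK returns)
W * Ttrans = 4 * 1 = 4 ms of sending per cycle
W * Ttrans / (Ttrans + RTT) = 4 / 11 = 0.363636
U = min(1, 0.363636) = 0.363636
U% = 36.36%

36.36


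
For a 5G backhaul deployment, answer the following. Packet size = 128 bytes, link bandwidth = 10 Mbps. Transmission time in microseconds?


Given: packet = 128 bytes, bandwidth = 10 Mbps
Packet in bits = 128 * 8 = 1024 bits
Bandwidth = 10 * 10^6 = 10000000 bps
Time = 1024 / 10000000 seconds
Time in us = 1024 * 10^6 / 10000000 = 102.4

102.4


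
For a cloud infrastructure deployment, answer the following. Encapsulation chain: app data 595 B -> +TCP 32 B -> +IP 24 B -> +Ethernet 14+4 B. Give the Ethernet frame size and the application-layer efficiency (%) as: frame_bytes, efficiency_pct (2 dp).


TCP segment = 595 + 32 = 627 B
IP packet = 627 + 24 = 651 B
Ethernet frame = 651 + 14 + 4 = 669 B
Efficiency = app / frame = 595 / 669 = 0.889387 = 88.9387% -> 88.94% (2 dp)

669, 88.94


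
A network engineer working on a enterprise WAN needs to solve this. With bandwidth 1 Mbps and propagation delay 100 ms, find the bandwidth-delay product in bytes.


Given: bandwidth = 1 Mbps, delay = 100 ms
BDP in bits = 1 * 10^6 * 100 / 1000
BDP in bits = 100000
BDP in bytes = 100000 / 8 = 12500

12500


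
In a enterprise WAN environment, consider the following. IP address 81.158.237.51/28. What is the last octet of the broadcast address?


Given: IP = 81.158.237.51, prefix = /28
Host bits = 32 - 28 = 4
Network last octet = 51 AND mask = 48
Host part size = 2^4 - 1 = 15
Broadcast last octet = 48 OR 15 = 63

63


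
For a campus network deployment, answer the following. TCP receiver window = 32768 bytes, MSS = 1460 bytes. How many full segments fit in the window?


Given: RWND = 32768 bytes, MSS = 1460 bytes
Full segments = floor(RWND / MSS)
Full segments = floor(32768 / 1460)
Full segments = floor(22.4438) = 22

22


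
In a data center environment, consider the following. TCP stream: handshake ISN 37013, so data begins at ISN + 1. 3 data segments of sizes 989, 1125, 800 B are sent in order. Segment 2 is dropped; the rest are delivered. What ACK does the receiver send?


SYN uses sequence number 37013; first data byte = ISN + 1 = 37014.
Segment 1: SEQ = 37014, len = 989 B, covers [37014, 38002]
Segment 2: SEQ = 38003, len = 1125 B, covers [38003, 39127] [LOST]
Segment 3: SEQ = 39128, len = 800 B, covers [39128, 39927]
In-order data received: bytes [37014, 38002] (segments 1..1).
Segment 2 missing -> gap begins at byte 38003; later segments buffered out of order.
Cumulative ACK = next expected in-order byte = 37014 + 989 = 38003

38003


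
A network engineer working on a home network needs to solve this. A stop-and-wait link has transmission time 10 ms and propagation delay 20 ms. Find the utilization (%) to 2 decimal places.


Given: Ttrans = 10 ms, Tprop = 20 ms
RTT = 2 * Tprop = 2 * 20 = 40 ms
U = Ttrans / (Ttrans + RTT)
U = 10 / (10 + 40)
U = 10 / 50 = 0.2
U% = 20.00%

20.00


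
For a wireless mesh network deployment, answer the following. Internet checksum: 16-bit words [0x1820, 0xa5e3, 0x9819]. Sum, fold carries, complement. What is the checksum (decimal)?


Given words: [0x1820, 0xa5e3, 0x9819]
Step 1: Sum all words
Raw sum = 6176 + 42467 + 38937 = 87580
Step 2: Fold carry: (22044 + 1) = 22045
One's complement = ~22045 & 0xFFFF = 43490

43490


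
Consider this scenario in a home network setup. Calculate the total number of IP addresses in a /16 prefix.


Given: CIDR prefix /16
Host bits = 32 - 16 = 16
Total addresses = 2^16 = 65536

65536


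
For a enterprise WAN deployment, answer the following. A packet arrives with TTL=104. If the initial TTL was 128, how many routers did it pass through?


Given: initial TTL = 128, received TTL = 104
Hops = initial TTL - received TTL
Hops = 128 - 104 = 24

24


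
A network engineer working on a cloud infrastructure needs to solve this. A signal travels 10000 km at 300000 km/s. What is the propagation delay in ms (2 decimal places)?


Given: distance = 10000 km, speed = 300000 km/s
Delay = distance / speed = 10000 / 300000 seconds
Delay in ms = 10000 * 1000 / 300000
Delay = 33.3333 ms
Rounded to 2 dp = 33.33 ms

33.33


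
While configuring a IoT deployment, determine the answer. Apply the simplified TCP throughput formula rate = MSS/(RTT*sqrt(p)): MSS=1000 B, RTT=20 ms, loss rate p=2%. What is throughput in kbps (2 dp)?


Given: MSS = 1000 bytes, RTT = 20 ms, loss = 2%
RTT in seconds = 20 / 1000 = 0.02
Loss rate = 2% = 0.02
sqrt(loss) = sqrt(0.02) = 0.141421356237
Throughput (bytes/s) = 1000 / (0.02 * 0.141421356237) = 353553.3906
Throughput (kbps) = 353553.3906 * 8 / 1000 = 2828.427125 -> 2828.43 kbps (2 dp)

2828.43


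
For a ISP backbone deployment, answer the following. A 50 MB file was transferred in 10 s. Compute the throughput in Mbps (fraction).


Given: file = 50 MB, time = 10 s
File in Mb = 50 * 8 = 400 Mb
Throughput = 400 / 10 Mbps
Throughput = 40 Mbps

40


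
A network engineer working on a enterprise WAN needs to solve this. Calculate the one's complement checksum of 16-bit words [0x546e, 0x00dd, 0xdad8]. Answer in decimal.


Given words: [0x546e, 0x00dd, 0xdad8]
Step 1: Sum all words
Raw sum = 21614 + 221 + 56024 = 77859
Step 2: Fold carry: (12323 + 1) = 12324
One's complement = ~12324 & 0xFFFF = 53211

53211


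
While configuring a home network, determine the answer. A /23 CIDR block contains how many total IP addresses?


Given: CIDR prefix /23
Host bits = 32 - 23 = 9
Total addresses = 2^9 = 512

512


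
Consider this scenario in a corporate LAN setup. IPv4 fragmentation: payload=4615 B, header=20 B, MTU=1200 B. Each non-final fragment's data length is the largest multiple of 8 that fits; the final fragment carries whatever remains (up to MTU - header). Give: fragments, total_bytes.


Max data per non-final fragment = floor((MTU - header)/8)*8 = floor((1200 - 20)/8)*8 = floor(1180/8)*8 = 1176 B
Final fragment needs no 8-byte alignment: it can carry up to MTU - header = 1180 B
Non-final fragments needed = ceil((payload - 1180) / 1176) = ceil(3435/1176) = ceil(2.9209) = 3
Number of fragments = 3 + 1 = 4
Fragment sizes (data): 3 * 1176 B + 1087 B (last, 1087 <= 1180 OK)
Total bytes sent = payload + n_frags * header = 4615 + 4*20 = 4615 + 80 = 4695 B

4, 4695


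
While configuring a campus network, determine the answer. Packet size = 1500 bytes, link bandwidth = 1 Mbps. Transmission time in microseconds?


Given: packet = 1500 bytes, bandwidth = 1 Mbps
Packet in bits = 1500 * 8 = 12000 bits
Bandwidth = 1 * 10^6 = 1000000 bps
Time = 12000 / 1000000 seconds
Time in us = 12000 * 10^6 / 1000000 = 12000

12000


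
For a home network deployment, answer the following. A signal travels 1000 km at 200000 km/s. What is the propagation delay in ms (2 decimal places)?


Given: distance = 1000 km, speed = 200000 km/s
Delay = distance / speed = 1000 / 200000 seconds
Delay in ms = 1000 * 1000 / 200000
Delay = 5.0000 ms
Rounded to 2 dp = 5.00 ms

5.00


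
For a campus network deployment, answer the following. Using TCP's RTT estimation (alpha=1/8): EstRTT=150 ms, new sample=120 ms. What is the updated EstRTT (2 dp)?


Given: EstRTT = 150 ms, SampleRTT = 120 ms, alpha = 1/8
New EstRTT = (1 - alpha) * EstRTT + alpha * SampleRTT
(7/8) * 150 = 131.25
(1/8) * 120 = 15
New EstRTT = 131.25 + 15 = 146.25 ms -> 146.25 ms (2 dp)

146.25


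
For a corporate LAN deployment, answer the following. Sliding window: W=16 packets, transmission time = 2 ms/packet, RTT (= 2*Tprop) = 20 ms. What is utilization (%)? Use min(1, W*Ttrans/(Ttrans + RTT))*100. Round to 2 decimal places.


Given: W = 16, Ttrans = 2 ms, RTT = 20 ms (= 2 * Tprop, Tprop = 10 ms)
Cycle time = Ttrans + RTT = 2 + 20 = 22 ms (first packet sent until its ACK returns)
W * Ttrans = 16 * 2 = 32 ms of sending per cycle
W * Ttrans / (Ttrans + RTT) = 32 / 22 = 1.454545
U = min(1, 1.454545) = 1.000000
U% = 100.00%

100.00


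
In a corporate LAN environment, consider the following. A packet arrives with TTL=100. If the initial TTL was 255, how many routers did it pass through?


Given: initial TTL = 255, received TTL = 100
Hops = initial TTL - received TTL
Hops = 255 - 100 = 155

155


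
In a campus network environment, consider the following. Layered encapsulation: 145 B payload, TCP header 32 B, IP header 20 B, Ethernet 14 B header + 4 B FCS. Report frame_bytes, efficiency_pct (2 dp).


TCP segment = 145 + 32 = 177 B
IP packet = 177 + 20 = 197 B
Ethernet frame = 197 + 14 + 4 = 215 B
Efficiency = app / frame = 145 / 215 = 0.674419 = 67.4419% -> 67.44% (2 dp)

215, 67.44


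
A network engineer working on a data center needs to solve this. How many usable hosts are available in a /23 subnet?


Given: subnet mask /23
Host bits = 32 - 23 = 9
Total addresses = 2^9 = 512
Usable hosts = 512 - 2 (network + broadcast) = 510

510


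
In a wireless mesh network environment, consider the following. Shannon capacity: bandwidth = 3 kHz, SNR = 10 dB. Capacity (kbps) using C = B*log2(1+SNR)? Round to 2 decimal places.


Given: B = 3 kHz, SNR = 10 dB
SNR linear = 10^(10/10) = 10
1 + SNR = 11
log2(11) = 3.4594316186
C = 3 * 1000 * 3.4594316186 = 10378.2949 bps
C = 10.378295 kbps -> 10.38 kbps (2 dp)

10.38


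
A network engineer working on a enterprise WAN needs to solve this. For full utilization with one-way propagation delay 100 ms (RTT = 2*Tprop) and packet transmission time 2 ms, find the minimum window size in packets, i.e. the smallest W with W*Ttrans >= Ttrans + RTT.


Given: Ttrans = 2 ms, RTT = 200 ms (= 2 * Tprop, Tprop = 100 ms)
Time until first ACK returns = Ttrans + RTT = 2 + 200 = 202 ms
Need W * Ttrans >= Ttrans + RTT  ->  W >= (Ttrans + RTT) / Ttrans
(Ttrans + RTT) / Ttrans = 202 / 2 = 101
W_min = ceil(101) = 101

101


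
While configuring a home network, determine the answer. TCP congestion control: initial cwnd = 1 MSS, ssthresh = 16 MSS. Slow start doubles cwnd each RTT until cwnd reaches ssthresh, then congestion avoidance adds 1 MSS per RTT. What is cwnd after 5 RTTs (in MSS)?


RTT 0: cwnd = 1 MSS (initial)
RTT 1: cwnd = 2 MSS (slow start, doubled)
RTT 2: cwnd = 4 MSS (slow start, doubled)
RTT 3: cwnd = 8 MSS (slow start, doubled)
RTT 4: cwnd = 16 MSS (slow start, doubled)
RTT 5: cwnd = 17 MSS (congestion avoidance, +1)

17


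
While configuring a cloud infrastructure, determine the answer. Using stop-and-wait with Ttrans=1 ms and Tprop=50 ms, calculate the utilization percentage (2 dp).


Given: Ttrans = 1 ms, Tprop = 50 ms
RTT = 2 * Tprop = 2 * 50 = 100 ms
U = Ttrans / (Ttrans + RTT)
U = 1 / (1 + 100)
U = 1 / 101 = 0.009901
U% = 0.99%

0.99


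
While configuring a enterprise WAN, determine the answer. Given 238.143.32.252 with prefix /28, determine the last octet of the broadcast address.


Given: IP = 238.143.32.252, prefix = /28
Host bits = 32 - 28 = 4
Network last octet = 252 AND mask = 240
Host part size = 2^4 - 1 = 15
Broadcast last octet = 240 OR 15 = 255

255


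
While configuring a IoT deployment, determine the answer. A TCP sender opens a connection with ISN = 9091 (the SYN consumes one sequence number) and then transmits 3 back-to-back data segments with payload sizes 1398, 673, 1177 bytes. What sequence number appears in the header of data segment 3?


The SYN occupies sequence number ISN = 9091, so the first data byte is ISN + 1 = 9092.
SEQ of data segment i = (ISN + 1) + sum of payload sizes of segments 1..i-1.
Segment 1: SEQ = 9092, payload = 1398 bytes
Segment 2: SEQ = 10490, payload = 673 bytes
Segment 3: SEQ = 11163, payload = 1177 bytes
SEQ of segment 3 = 9092 + 1398 + 673 = 11163

11163


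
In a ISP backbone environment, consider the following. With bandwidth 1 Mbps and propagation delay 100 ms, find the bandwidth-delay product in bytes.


Given: bandwidth = 1 Mbps, delay = 100 ms
BDP in bits = 1 * 10^6 * 100 / 1000
BDP in bits = 100000
BDP in bytes = 100000 / 8 = 12500

12500


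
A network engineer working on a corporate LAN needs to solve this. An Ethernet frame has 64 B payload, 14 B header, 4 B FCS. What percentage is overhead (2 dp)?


Given: payload = 64 B, header = 14 B, trailer = 4 B
Overhead bytes = header + trailer = 14 + 4 = 18
Total frame = payload + overhead = 64 + 18 = 82
Overhead % = 18 / 82 * 100 = 21.9512% -> 21.95% (2 dp)

21.95


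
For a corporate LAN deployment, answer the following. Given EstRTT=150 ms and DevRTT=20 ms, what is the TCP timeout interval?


Given: EstRTT = 150 ms, DevRTT = 20 ms
Timeout = EstRTT + 4 * DevRTT
4 * DevRTT = 4 * 20 = 80
Timeout = 150 + 80 = 230 ms

230


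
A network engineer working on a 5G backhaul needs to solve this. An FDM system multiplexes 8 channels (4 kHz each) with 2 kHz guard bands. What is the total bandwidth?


Given: 8 channels, 4 kHz each, guard = 2 kHz
Channel bandwidth = 8 * 4 = 32 kHz
Guard bands = 7 gaps * 2 kHz = 14 kHz
Total = 32 + 14 = 46 kHz

46


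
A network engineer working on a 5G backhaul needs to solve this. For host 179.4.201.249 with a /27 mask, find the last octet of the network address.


Given: IP = 179.4.201.249, prefix = /27
Subnet mask = 255.255.255.224
Last octet of IP: 249
Last octet of mask: 224
Network last octet = 249 AND 224 = 224

224


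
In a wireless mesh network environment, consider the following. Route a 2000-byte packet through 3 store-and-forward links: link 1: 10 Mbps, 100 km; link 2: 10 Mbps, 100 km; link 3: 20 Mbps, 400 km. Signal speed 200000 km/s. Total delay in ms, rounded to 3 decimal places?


Packet = 2000 bytes = 16000 bits. Store-and-forward: sum (t_trans + t_prop) per link.
Link 1: t_trans = 16000/(10*10^6) s = 1.6000 ms; t_prop = 100/200000 s = 0.5000 ms; subtotal = 2.1000 ms
Link 2: t_trans = 16000/(10*10^6) s = 1.6000 ms; t_prop = 100/200000 s = 0.5000 ms; subtotal = 2.1000 ms
Link 3: t_trans = 16000/(20*10^6) s = 0.8000 ms; t_prop = 400/200000 s = 2.0000 ms; subtotal = 2.8000 ms
End-to-end = 2.1000 + 2.1000 + 2.8000 = 7.0000 ms -> 7.000 ms (3 dp)

7.000


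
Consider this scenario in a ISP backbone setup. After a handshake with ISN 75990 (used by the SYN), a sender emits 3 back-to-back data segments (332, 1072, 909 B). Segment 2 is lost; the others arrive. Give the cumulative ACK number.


SYN uses sequence number 75990; first data byte = ISN + 1 = 75991.
Segment 1: SEQ = 75991, len = 332 B, covers [75991, 76322]
Segment 2: SEQ = 76323, len = 1072 B, covers [76323, 77394] [LOST]
Segment 3: SEQ = 77395, len = 909 B, covers [77395, 78303]
In-order data received: bytes [75991, 76322] (segments 1..1).
Segment 2 missing -> gap begins at byte 76323; later segments buffered out of order.
Cumulative ACK = next expected in-order byte = 75991 + 332 = 76323

76323


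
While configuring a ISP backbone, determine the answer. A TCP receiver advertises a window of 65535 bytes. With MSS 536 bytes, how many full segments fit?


Given: RWND = 65535 bytes, MSS = 536 bytes
Full segments = floor(RWND / MSS)
Full segments = floor(65535 / 536)
Full segments = floor(122.2668) = 122

122


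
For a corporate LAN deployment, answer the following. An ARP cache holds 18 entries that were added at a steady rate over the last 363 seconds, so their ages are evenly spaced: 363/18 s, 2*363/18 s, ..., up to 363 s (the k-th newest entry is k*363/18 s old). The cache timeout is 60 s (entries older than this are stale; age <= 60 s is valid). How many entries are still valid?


Ages are k * 363/18 s for k = 1..18 (spacing = 20.1667 s).
Entry k is valid iff k * 363/18 <= 60 iff k <= 18 * 60 / 363 = 2.9752
n_valid = floor(2.9752) = 2
(n_stale = 18 - 2 = 16)

2


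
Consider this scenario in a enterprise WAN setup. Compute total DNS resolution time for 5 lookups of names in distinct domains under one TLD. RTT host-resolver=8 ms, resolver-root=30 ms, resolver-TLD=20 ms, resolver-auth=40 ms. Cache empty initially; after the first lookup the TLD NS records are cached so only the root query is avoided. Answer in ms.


Lookup 1 (cold cache): local + root + TLD + auth = 8 + 30 + 20 + 40 = 98 ms
Lookups 2..5 (TLD NS cached -> skip root; new domain -> still ask TLD and auth): local + TLD + auth = 8 + 20 + 40 = 68 ms each
Remaining 4 lookups: 4 * 68 = 272 ms
Total = 98 + 272 = 370 ms

370


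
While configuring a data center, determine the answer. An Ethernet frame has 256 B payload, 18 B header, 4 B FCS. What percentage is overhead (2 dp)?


Given: payload = 256 B, header = 18 B, trailer = 4 B
Overhead bytes = header + trailer = 18 + 4 = 22
Total frame = payload + overhead = 256 + 22 = 278
Overhead % = 22 / 278 * 100 = 7.9137% -> 7.91% (2 dp)

7.91


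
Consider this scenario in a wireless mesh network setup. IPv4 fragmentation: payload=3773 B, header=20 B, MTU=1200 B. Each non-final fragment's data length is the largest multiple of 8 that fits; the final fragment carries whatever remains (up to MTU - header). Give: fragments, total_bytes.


Max data per non-final fragment = floor((MTU - header)/8)*8 = floor((1200 - 20)/8)*8 = floor(1180/8)*8 = 1176 B
Final fragment needs no 8-byte alignment: it can carry up to MTU - header = 1180 B
Non-final fragments needed = ceil((payload - 1180) / 1176) = ceil(2593/1176) = ceil(2.2049) = 3
Number of fragments = 3 + 1 = 4
Fragment sizes (data): 3 * 1176 B + 245 B (last, 245 <= 1180 OK)
Total bytes sent = payload + n_frags * header = 3773 + 4*20 = 3773 + 80 = 3853 B

4, 3853


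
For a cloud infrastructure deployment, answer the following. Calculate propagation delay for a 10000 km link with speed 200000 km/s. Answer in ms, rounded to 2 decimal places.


Given: distance = 10000 km, speed = 200000 km/s
Delay = distance / speed = 10000 / 200000 seconds
Delay in ms = 10000 * 1000 / 200000
Delay = 50.0000 ms
Rounded to 2 dp = 50.00 ms

50.00


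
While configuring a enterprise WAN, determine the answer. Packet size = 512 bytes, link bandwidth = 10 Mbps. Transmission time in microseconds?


Given: packet = 512 bytes, bandwidth = 10 Mbps
Packet in bits = 512 * 8 = 4096 bits
Bandwidth = 10 * 10^6 = 10000000 bps
Time = 4096 / 10000000 seconds
Time in us = 4096 * 10^6 / 10000000 = 409.6

409.6


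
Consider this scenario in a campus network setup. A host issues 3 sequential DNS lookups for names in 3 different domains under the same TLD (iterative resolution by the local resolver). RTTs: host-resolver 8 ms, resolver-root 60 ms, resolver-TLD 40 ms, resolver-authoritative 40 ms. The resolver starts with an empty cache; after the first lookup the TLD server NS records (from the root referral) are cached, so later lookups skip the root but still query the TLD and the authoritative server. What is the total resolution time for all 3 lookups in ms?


Lookup 1 (cold cache): local + root + TLD + auth = 8 + 60 + 40 + 40 = 148 ms
Lookups 2..3 (TLD NS cached -> skip root; new domain -> still ask TLD and auth): local + TLD + auth = 8 + 40 + 40 = 88 ms each
Remaining 2 lookups: 2 * 88 = 176 ms
Total = 148 + 176 = 324 ms

324


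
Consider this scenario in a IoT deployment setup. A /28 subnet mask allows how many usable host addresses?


Given: subnet mask /28
Host bits = 32 - 28 = 4
Total addresses = 2^4 = 16
Usable hosts = 16 - 2 (network + broadcast) = 14

14


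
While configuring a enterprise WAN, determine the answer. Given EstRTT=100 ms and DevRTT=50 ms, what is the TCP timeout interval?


Given: EstRTT = 100 ms, DevRTT = 50 ms
Timeout = EstRTT + 4 * DevRTT
4 * DevRTT = 4 * 50 = 200
Timeout = 100 + 200 = 300 ms

300


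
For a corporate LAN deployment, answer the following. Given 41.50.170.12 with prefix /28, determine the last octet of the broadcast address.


Given: IP = 41.50.170.12, prefix = /28
Host bits = 32 - 28 = 4
Network last octet = 12 AND mask = 0
Host part size = 2^4 - 1 = 15
Broadcast last octet = 0 OR 15 = 15

15


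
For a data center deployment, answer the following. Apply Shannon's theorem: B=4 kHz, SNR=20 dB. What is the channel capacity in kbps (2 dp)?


Given: B = 4 kHz, SNR = 20 dB
SNR linear = 10^(20/10) = 100
1 + SNR = 101
log2(101) = 6.6582114828
C = 4 * 1000 * 6.6582114828 = 26632.8459 bps
C = 26.632846 kbps -> 26.63 kbps (2 dp)

26.63


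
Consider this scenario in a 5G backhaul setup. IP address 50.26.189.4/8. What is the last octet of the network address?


Given: IP = 50.26.189.4, prefix = /8
Subnet mask = 255.0.0.0
Last octet of IP: 4
Last octet of mask: 0
Network last octet = 4 AND 0 = 0

0


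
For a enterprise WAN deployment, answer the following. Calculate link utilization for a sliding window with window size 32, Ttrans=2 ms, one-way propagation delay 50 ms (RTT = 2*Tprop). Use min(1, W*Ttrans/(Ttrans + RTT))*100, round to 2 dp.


Given: W = 32, Ttrans = 2 ms, RTT = 100 ms (= 2 * Tprop, Tprop = 50 ms)
Cycle time = Ttrans + RTT = 2 + 100 = 102 ms (first packet sent until its ACK returns)
W * Ttrans = 32 * 2 = 64 ms of sending per cycle
W * Ttrans / (Ttrans + RTT) = 64 / 102 = 0.627451
U = min(1, 0.627451) = 0.627451
U% = 62.75%

62.75


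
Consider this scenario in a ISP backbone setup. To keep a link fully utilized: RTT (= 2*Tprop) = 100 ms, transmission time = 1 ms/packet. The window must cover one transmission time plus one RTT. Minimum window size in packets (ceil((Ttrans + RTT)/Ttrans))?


Given: Ttrans = 1 ms, RTT = 100 ms (= 2 * Tprop, Tprop = 50 ms)
Time until first ACK returns = Ttrans + RTT = 1 + 100 = 101 ms
Need W * Ttrans >= Ttrans + RTT  ->  W >= (Ttrans + RTT) / Ttrans
(Ttrans + RTT) / Ttrans = 101 / 1 = 101
W_min = ceil(101) = 101

101


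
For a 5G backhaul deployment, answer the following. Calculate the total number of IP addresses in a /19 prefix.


Given: CIDR prefix /19
Host bits = 32 - 19 = 13
Total addresses = 2^13 = 8192

8192


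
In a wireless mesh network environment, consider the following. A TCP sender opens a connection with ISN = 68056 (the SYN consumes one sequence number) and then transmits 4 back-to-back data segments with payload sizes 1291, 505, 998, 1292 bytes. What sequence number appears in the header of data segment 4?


The SYN occupies sequence number ISN = 68056, so the first data byte is ISN + 1 = 68057.
SEQ of data segment i = (ISN + 1) + sum of payload sizes of segments 1..i-1.
Segment 1: SEQ = 68057, payload = 1291 bytes
Segment 2: SEQ = 69348, payload = 505 bytes
Segment 3: SEQ = 69853, payload = 998 bytes
Segment 4: SEQ = 70851, payload = 1292 bytes
SEQ of segment 4 = 68057 + 1291 + 505 + 998 = 70851

70851
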